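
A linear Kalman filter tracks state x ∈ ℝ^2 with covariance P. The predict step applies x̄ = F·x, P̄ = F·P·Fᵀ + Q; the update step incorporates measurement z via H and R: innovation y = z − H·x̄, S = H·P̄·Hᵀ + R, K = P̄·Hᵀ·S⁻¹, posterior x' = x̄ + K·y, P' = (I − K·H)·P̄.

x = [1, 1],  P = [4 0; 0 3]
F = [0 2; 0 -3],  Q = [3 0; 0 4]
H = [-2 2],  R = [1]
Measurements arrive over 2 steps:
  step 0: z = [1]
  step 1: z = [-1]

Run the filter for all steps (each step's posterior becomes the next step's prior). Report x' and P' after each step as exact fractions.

step 0: x' = [-68/329, 13/47], P' = [579/329 78/47; 78/47 85/47]
step 1: x' = [1956/9863, -431/1409], P' = [17357/9863 2338/1409; 2338/1409 2547/1409]

step 0: x̄ = F·x = [2, -3]
step 0: P̄ = F·P·Fᵀ + Q = [15 -18; -18 31]
step 0: y = z − H·x̄ = [11]
step 0: S = H·P̄·Hᵀ + R = [329]
step 0: K = P̄·Hᵀ·S⁻¹ = [-66/329; 14/47]
step 0: x' = x̄ + K·y = [-68/329, 13/47]
step 0: P' = (I − K·H)·P̄ = [579/329 78/47; 78/47 85/47]
step 1: x̄ = F·x = [26/47, -39/47]
step 1: P̄ = F·P·Fᵀ + Q = [481/47 -510/47; -510/47 953/47]
step 1: y = z − H·x̄ = [83/47]
step 1: S = H·P̄·Hᵀ + R = [9863/47]
step 1: K = P̄·Hᵀ·S⁻¹ = [-1982/9863; 418/1409]
step 1: x' = x̄ + K·y = [1956/9863, -431/1409]
step 1: P' = (I − K·H)·P̄ = [17357/9863 2338/1409; 2338/1409 2547/1409]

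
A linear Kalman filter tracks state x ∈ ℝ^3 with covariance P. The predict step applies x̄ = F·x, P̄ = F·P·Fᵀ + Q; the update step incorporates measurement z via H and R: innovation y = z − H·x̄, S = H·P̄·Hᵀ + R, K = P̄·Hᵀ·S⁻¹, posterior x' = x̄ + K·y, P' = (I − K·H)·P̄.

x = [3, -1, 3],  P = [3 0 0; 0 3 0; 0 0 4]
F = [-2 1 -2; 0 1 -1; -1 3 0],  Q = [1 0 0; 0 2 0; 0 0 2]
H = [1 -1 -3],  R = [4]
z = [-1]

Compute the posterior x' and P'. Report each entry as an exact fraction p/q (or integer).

x̄ = F·x = [-13, -4, -6]
P̄ = F·P·Fᵀ + Q = [32 11 15; 11 9 9; 15 9 32]
y = z − H·x̄ = [-10]
S = H·P̄·Hᵀ + R = [275]
K = P̄·Hᵀ·S⁻¹ = [-24/275; -1/11; -18/55]
x' = x̄ + K·y = [-667/55, -34/11, -30/11]
P' = (I − K·H)·P̄ = [8224/275 97/11 393/55; 97/11 74/11 9/11; 393/55 9/11 28/11]

x' = [-667/55, -34/11, -30/11]
P' = [8224/275 97/11 393/55; 97/11 74/11 9/11; 393/55 9/11 28/11]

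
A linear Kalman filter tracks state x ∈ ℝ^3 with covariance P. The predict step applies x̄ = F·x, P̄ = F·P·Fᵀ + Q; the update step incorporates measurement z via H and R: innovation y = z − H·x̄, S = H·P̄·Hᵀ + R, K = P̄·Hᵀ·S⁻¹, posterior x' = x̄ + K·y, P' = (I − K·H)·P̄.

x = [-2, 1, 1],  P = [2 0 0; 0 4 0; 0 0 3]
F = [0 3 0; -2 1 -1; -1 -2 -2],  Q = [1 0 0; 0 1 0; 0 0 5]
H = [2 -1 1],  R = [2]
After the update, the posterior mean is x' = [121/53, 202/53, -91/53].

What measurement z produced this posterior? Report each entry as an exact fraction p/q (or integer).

z = [-1]

x̄ = F·x = [3, 4, -2]
P̄ = F·P·Fᵀ + Q = [37 12 -24; 12 16 2; -24 2 35]
S = H·P̄·Hᵀ + R = [53]
K = P̄·Hᵀ·S⁻¹ = [38/53; 10/53; -15/53]
x' − x̄ = [-38/53, -10/53, 15/53] = K·y
y = (KᵀK)⁻¹·Kᵀ·(x' − x̄) = [-1]
z = y + H·x̄ = [-1] + [0] = [-1]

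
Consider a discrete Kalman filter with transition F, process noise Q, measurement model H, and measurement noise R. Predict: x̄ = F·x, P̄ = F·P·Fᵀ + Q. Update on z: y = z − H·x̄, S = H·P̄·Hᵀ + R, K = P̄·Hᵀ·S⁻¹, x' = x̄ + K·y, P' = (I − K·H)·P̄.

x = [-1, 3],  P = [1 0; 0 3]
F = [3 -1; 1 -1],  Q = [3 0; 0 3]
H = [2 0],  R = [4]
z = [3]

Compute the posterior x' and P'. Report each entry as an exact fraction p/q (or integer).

x̄ = F·x = [-6, -4]
P̄ = F·P·Fᵀ + Q = [15 6; 6 7]
y = z − H·x̄ = [15]
S = H·P̄·Hᵀ + R = [64]
K = P̄·Hᵀ·S⁻¹ = [15/32; 3/16]
x' = x̄ + K·y = [33/32, -19/16]
P' = (I − K·H)·P̄ = [15/16 3/8; 3/8 19/4]

x' = [33/32, -19/16]
P' = [15/16 3/8; 3/8 19/4]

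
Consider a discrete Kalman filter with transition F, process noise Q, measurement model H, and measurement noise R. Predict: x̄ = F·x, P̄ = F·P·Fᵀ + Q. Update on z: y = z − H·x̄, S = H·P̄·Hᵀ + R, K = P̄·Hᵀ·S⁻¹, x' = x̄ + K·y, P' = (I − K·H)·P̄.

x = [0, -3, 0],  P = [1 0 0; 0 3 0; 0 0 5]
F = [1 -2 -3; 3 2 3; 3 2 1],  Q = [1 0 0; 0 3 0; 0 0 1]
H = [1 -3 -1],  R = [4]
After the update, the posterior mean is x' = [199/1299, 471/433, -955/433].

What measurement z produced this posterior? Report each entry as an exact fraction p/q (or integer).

x̄ = F·x = [6, -6, -6]
P̄ = F·P·Fᵀ + Q = [59 -54 -24; -54 69 36; -24 36 27]
S = H·P̄·Hᵀ + R = [1299]
K = P̄·Hᵀ·S⁻¹ = [245/1299; -99/433; -53/433]
x' − x̄ = [-7595/1299, 3069/433, 1643/433] = K·y
y = (KᵀK)⁻¹·Kᵀ·(x' − x̄) = [-31]
z = y + H·x̄ = [-31] + [30] = [-1]

z = [-1]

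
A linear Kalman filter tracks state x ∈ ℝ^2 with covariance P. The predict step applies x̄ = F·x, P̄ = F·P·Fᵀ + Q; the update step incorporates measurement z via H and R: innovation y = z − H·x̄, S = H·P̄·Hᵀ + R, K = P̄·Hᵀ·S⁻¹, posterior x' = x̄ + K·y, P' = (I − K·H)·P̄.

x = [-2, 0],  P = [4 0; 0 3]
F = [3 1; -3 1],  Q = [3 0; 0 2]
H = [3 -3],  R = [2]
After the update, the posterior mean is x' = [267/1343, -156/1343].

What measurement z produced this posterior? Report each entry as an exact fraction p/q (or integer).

x̄ = F·x = [-6, 6]
P̄ = F·P·Fᵀ + Q = [42 -33; -33 41]
S = H·P̄·Hᵀ + R = [1343]
K = P̄·Hᵀ·S⁻¹ = [225/1343; -222/1343]
x' − x̄ = [8325/1343, -8214/1343] = K·y
y = (KᵀK)⁻¹·Kᵀ·(x' − x̄) = [37]
z = y + H·x̄ = [37] + [-36] = [1]

z = [1]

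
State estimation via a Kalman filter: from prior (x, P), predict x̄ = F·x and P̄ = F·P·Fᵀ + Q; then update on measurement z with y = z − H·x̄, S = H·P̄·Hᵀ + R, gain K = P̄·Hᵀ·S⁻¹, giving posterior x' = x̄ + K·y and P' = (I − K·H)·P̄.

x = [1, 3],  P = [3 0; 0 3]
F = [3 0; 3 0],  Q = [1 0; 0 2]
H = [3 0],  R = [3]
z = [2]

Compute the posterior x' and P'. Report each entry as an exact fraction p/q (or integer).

x' = [59/85, 66/85]
P' = [28/85 27/85; 27/85 278/85]

x̄ = F·x = [3, 3]
P̄ = F·P·Fᵀ + Q = [28 27; 27 29]
y = z − H·x̄ = [-7]
S = H·P̄·Hᵀ + R = [255]
K = P̄·Hᵀ·S⁻¹ = [28/85; 27/85]
x' = x̄ + K·y = [59/85, 66/85]
P' = (I − K·H)·P̄ = [28/85 27/85; 27/85 278/85]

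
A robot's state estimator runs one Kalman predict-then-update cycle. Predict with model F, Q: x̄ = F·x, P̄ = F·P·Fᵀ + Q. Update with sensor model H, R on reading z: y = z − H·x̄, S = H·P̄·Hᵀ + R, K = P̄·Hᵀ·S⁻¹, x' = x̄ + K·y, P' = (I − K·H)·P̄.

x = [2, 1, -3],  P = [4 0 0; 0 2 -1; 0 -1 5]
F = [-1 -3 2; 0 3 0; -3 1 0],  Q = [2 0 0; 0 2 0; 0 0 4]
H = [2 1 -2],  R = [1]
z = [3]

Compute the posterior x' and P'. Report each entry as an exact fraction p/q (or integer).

x̄ = F·x = [-11, 3, -5]
P̄ = F·P·Fᵀ + Q = [56 -24 4; -24 20 6; 4 6 42]
y = z − H·x̄ = [12]
S = H·P̄·Hᵀ + R = [261]
K = P̄·Hᵀ·S⁻¹ = [80/261; -40/261; -70/261]
x' = x̄ + K·y = [-637/87, 101/87, -715/87]
P' = (I − K·H)·P̄ = [8216/261 -3064/261 6644/261; -3064/261 3620/261 -1234/261; 6644/261 -1234/261 6062/261]

x' = [-637/87, 101/87, -715/87]
P' = [8216/261 -3064/261 6644/261; -3064/261 3620/261 -1234/261; 6644/261 -1234/261 6062/261]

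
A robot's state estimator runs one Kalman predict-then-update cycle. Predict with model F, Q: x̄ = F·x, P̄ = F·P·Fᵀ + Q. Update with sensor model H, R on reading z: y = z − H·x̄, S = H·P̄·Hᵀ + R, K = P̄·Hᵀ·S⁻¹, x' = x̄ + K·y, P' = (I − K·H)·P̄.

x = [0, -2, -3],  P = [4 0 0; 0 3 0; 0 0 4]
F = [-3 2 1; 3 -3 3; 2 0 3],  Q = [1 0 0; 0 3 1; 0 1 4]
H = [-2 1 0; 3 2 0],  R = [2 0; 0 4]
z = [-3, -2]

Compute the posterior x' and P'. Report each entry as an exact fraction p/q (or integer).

x̄ = F·x = [-7, -3, -9]
P̄ = F·P·Fᵀ + Q = [53 -42 -12; -42 102 61; -12 61 56]
y = z − H·x̄ = [-14, 25]
S = H·P̄·Hᵀ + R = [484 -72; -72 385]
K = P̄·Hᵀ·S⁻¹ = [-12895/45289 6411/45289; 38613/90578 12786/45289; 38917/181156 11936/45289]
x' = x̄ + K·y = [23782/45289, -86508/45289, -490821/90578]
P' = (I − K·H)·P̄ = [11032/45289 -3726/45289 1261/45289; -3726/45289 31161/45289 43961/90578; 1261/45289 43961/90578 2730807/181156]

x' = [23782/45289, -86508/45289, -490821/90578]
P' = [11032/45289 -3726/45289 1261/45289; -3726/45289 31161/45289 43961/90578; 1261/45289 43961/90578 2730807/181156]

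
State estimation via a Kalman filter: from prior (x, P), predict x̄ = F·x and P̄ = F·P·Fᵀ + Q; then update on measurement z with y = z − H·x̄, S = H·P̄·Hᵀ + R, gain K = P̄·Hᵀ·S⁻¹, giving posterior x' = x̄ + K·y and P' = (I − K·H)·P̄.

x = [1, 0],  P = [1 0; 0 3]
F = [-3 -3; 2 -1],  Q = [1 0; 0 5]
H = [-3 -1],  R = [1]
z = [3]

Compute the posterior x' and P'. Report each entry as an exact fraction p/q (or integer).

x' = [-159/91, 29/13]
P' = [118/91 -93/26; -93/26 561/52]

x̄ = F·x = [-3, 2]
P̄ = F·P·Fᵀ + Q = [37 3; 3 12]
y = z − H·x̄ = [-4]
S = H·P̄·Hᵀ + R = [364]
K = P̄·Hᵀ·S⁻¹ = [-57/182; -3/52]
x' = x̄ + K·y = [-159/91, 29/13]
P' = (I − K·H)·P̄ = [118/91 -93/26; -93/26 561/52]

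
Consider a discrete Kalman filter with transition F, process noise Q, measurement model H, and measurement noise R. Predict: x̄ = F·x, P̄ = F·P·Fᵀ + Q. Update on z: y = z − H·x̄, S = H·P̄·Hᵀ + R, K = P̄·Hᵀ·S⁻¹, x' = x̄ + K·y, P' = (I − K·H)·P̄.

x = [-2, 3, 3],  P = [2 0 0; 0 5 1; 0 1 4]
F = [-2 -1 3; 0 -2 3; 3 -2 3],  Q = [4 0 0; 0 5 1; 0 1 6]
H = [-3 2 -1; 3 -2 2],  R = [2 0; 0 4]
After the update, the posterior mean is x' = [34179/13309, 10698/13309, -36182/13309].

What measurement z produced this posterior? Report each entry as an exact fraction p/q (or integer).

z = [-3, 1]

x̄ = F·x = [10, 3, -3]
P̄ = F·P·Fᵀ + Q = [47 37 25; 37 49 45; 25 45 68]
S = H·P̄·Hᵀ + R = [215 -266; -266 391]
K = P̄·Hᵀ·S⁻¹ = [-4850/13309 683/13309; 4720/13309 6717/13309; 11463/13309 11917/13309]
x' − x̄ = [-98911/13309, -29229/13309, 3745/13309] = K·y
y = (KᵀK)⁻¹·Kᵀ·(x' − x̄) = [18, -17]
z = y + H·x̄ = [18, -17] + [-21, 18] = [-3, 1]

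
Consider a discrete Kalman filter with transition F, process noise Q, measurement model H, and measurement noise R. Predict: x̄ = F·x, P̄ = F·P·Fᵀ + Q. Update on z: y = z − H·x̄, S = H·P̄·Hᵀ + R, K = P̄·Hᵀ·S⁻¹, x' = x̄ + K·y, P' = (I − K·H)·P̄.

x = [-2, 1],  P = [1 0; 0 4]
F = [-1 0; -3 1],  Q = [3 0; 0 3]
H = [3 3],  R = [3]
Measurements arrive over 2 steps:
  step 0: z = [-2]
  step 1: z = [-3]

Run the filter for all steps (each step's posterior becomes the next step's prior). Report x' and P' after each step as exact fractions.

step 0: x̄ = F·x = [2, 7]
step 0: P̄ = F·P·Fᵀ + Q = [4 3; 3 16]
step 0: y = z − H·x̄ = [-29]
step 0: S = H·P̄·Hᵀ + R = [237]
step 0: K = P̄·Hᵀ·S⁻¹ = [7/79; 19/79]
step 0: x' = x̄ + K·y = [-45/79, 2/79]
step 0: P' = (I − K·H)·P̄ = [169/79 -162/79; -162/79 181/79]
step 1: x̄ = F·x = [45/79, 137/79]
step 1: P̄ = F·P·Fᵀ + Q = [406/79 669/79; 669/79 2911/79]
step 1: y = z − H·x̄ = [-783/79]
step 1: S = H·P̄·Hᵀ + R = [42132/79]
step 1: K = P̄·Hᵀ·S⁻¹ = [1075/14044; 895/3511]
step 1: x' = x̄ + K·y = [-2655/14044, -2782/3511]
step 1: P' = (I − K·H)·P̄ = [28291/14044 -6804/3511; -6804/3511 7699/3511]

step 0: x' = [-45/79, 2/79], P' = [169/79 -162/79; -162/79 181/79]
step 1: x' = [-2655/14044, -2782/3511], P' = [28291/14044 -6804/3511; -6804/3511 7699/3511]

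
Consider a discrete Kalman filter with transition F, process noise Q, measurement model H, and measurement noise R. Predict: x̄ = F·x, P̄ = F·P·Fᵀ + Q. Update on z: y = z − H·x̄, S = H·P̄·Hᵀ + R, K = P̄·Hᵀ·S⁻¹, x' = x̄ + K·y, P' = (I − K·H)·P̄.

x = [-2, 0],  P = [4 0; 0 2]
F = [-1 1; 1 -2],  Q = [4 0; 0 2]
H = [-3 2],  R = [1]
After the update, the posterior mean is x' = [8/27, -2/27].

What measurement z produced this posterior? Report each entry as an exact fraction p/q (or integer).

x̄ = F·x = [2, -2]
P̄ = F·P·Fᵀ + Q = [10 -8; -8 14]
S = H·P̄·Hᵀ + R = [243]
K = P̄·Hᵀ·S⁻¹ = [-46/243; 52/243]
x' − x̄ = [-46/27, 52/27] = K·y
y = (KᵀK)⁻¹·Kᵀ·(x' − x̄) = [9]
z = y + H·x̄ = [9] + [-10] = [-1]

z = [-1]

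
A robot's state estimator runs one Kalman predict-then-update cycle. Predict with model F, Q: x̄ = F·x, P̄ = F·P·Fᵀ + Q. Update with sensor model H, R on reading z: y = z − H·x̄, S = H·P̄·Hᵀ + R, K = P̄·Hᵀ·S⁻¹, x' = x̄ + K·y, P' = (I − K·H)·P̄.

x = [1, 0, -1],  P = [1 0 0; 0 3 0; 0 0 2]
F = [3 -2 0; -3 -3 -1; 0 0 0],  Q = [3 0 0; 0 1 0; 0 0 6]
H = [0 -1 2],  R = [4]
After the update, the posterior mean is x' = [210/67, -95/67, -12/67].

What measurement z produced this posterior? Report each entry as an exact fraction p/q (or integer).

x̄ = F·x = [3, -2, 0]
P̄ = F·P·Fᵀ + Q = [24 9 0; 9 39 0; 0 0 6]
S = H·P̄·Hᵀ + R = [67]
K = P̄·Hᵀ·S⁻¹ = [-9/67; -39/67; 12/67]
x' − x̄ = [9/67, 39/67, -12/67] = K·y
y = (KᵀK)⁻¹·Kᵀ·(x' − x̄) = [-1]
z = y + H·x̄ = [-1] + [2] = [1]

z = [1]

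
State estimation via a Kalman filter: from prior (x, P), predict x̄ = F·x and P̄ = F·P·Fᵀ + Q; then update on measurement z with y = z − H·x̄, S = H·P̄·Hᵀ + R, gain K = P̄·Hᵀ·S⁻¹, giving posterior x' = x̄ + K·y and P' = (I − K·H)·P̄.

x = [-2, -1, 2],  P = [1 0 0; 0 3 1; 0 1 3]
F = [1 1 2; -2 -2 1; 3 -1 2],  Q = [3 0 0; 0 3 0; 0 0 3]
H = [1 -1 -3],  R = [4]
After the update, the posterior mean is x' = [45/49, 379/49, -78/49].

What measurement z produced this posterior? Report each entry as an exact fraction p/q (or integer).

z = [-2]

x̄ = F·x = [1, 8, -1]
P̄ = F·P·Fᵀ + Q = [23 -5 12; -5 18 1; 12 1 23]
S = H·P̄·Hᵀ + R = [196]
K = P̄·Hᵀ·S⁻¹ = [-2/49; -13/98; -29/98]
x' − x̄ = [-4/49, -13/49, -29/49] = K·y
y = (KᵀK)⁻¹·Kᵀ·(x' − x̄) = [2]
z = y + H·x̄ = [2] + [-4] = [-2]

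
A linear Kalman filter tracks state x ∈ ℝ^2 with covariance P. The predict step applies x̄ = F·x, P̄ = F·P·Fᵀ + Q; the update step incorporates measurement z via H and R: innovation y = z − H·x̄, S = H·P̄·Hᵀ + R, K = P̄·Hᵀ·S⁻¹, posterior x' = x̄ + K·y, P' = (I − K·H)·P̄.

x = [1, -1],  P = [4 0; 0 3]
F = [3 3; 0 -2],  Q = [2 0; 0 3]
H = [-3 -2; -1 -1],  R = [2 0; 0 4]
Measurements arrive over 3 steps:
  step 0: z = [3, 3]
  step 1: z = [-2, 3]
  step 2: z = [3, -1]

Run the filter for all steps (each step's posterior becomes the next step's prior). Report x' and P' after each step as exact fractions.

step 0: x̄ = F·x = [0, 2]
step 0: P̄ = F·P·Fᵀ + Q = [65 -18; -18 15]
step 0: y = z − H·x̄ = [7, 5]
step 0: S = H·P̄·Hᵀ + R = [431 135; 135 48]
step 0: K = P̄·Hᵀ·S⁻¹ = [-429/821 1208/2463; 249/821 -649/821]
step 0: x' = x̄ + K·y = [-2969/2463, 140/821]
step 0: P' = (I − K·H)·P̄ = [12238/2463 -5690/821; -5690/821 8286/821]
step 1: x̄ = F·x = [-2549/821, -280/821]
step 1: P̄ = F·P·Fᵀ + Q = [10510/821 -15576/821; -15576/821 35607/821]
step 1: y = z − H·x̄ = [-9849/821, -366/821]
step 1: S = H·P̄·Hᵀ + R = [51748/821 24864/821; 24864/821 18249/821]
step 1: K = P̄·Hᵀ·S⁻¹ = [-3853/9458 82690/99309; 1485/9458 -43417/33103]
step 1: x' = x̄ + K·y = [93425/66206, -108571/66206]
step 1: P' = (I − K·H)·P̄ = [742433/99309 -357731/33103; -357731/33103 531399/33103]
step 2: x̄ = F·x = [-22719/33103, 108571/33103]
step 2: P̄ = F·P·Fᵀ + Q = [636938/33103 -1042008/33103; -1042008/33103 2224905/33103]
step 2: y = z − H·x̄ = [248294/33103, 52749/33103]
step 2: S = H·P̄·Hᵀ + R = [2194172/33103 1150584/33103; 1150584/33103 910239/33103]
step 2: K = P̄·Hᵀ·S⁻¹ = [-1552789/3390314 5207306/5085471; 785733/3390314 -2699535/1695157]
step 2: x' = x̄ + K·y = [-4220956/1695157, 4204861/1695157]
step 2: P' = (I − K·H)·P̄ = [46316815/5085471 -22382013/1695157; -22382013/1695157 33180153/1695157]

step 0: x' = [-2969/2463, 140/821], P' = [12238/2463 -5690/821; -5690/821 8286/821]
step 1: x' = [93425/66206, -108571/66206], P' = [742433/99309 -357731/33103; -357731/33103 531399/33103]
step 2: x' = [-4220956/1695157, 4204861/1695157], P' = [46316815/5085471 -22382013/1695157; -22382013/1695157 33180153/1695157]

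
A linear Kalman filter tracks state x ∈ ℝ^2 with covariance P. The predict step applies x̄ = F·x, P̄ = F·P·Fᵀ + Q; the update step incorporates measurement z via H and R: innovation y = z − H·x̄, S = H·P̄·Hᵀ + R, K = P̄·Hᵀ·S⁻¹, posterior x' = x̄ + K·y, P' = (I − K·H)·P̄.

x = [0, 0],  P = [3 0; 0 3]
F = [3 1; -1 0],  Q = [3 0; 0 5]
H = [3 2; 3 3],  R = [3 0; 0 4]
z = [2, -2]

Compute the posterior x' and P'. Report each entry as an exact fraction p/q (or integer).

x̄ = F·x = [0, 0]
P̄ = F·P·Fᵀ + Q = [33 -9; -9 8]
y = z − H·x̄ = [2, -2]
S = H·P̄·Hᵀ + R = [224 210; 210 211]
K = P̄·Hᵀ·S⁻¹ = [1971/3164 -63/226; -1691/3164 117/226]
x' = x̄ + K·y = [2853/1582, -3329/1582]
P' = (I − K·H)·P̄ = [8265/3164 -9441/3164; -9441/3164 11625/3164]

x' = [2853/1582, -3329/1582]
P' = [8265/3164 -9441/3164; -9441/3164 11625/3164]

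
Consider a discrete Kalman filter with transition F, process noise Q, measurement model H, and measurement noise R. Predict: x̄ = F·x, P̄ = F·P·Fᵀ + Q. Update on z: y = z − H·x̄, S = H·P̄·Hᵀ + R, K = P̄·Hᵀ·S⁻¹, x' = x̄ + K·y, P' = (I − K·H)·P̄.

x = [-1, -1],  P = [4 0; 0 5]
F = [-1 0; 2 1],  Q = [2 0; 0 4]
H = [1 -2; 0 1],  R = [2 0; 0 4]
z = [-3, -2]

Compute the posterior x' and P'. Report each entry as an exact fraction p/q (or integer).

x̄ = F·x = [1, -3]
P̄ = F·P·Fᵀ + Q = [6 -8; -8 25]
y = z − H·x̄ = [-10, 1]
S = H·P̄·Hᵀ + R = [140 -58; -58 29]
K = P̄·Hᵀ·S⁻¹ = [1/4 13/58; -1/3 17/87]
x' = x̄ + K·y = [-37/29, 46/87]
P' = (I − K·H)·P̄ = [133/58 26/29; 26/29 68/87]

x' = [-37/29, 46/87]
P' = [133/58 26/29; 26/29 68/87]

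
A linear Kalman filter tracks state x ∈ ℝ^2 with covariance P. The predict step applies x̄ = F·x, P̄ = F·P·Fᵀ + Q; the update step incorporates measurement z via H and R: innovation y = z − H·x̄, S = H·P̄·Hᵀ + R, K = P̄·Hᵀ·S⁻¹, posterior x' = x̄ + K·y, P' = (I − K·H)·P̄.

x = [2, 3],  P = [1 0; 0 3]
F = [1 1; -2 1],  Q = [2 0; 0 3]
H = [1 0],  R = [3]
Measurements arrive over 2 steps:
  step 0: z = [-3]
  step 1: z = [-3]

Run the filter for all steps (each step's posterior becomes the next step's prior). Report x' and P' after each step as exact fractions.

step 0: x' = [-1/3, -17/9], P' = [2 1/3; 1/3 89/9]
step 1: x' = [-453/158, -116/79], P' = [393/158 75/79; 75/79 1406/79]

step 0: x̄ = F·x = [5, -1]
step 0: P̄ = F·P·Fᵀ + Q = [6 1; 1 10]
step 0: y = z − H·x̄ = [-8]
step 0: S = H·P̄·Hᵀ + R = [9]
step 0: K = P̄·Hᵀ·S⁻¹ = [2/3; 1/9]
step 0: x' = x̄ + K·y = [-1/3, -17/9]
step 0: P' = (I − K·H)·P̄ = [2 1/3; 1/3 89/9]
step 1: x̄ = F·x = [-20/9, -11/9]
step 1: P̄ = F·P·Fᵀ + Q = [131/9 50/9; 50/9 176/9]
step 1: y = z − H·x̄ = [-7/9]
step 1: S = H·P̄·Hᵀ + R = [158/9]
step 1: K = P̄·Hᵀ·S⁻¹ = [131/158; 25/79]
step 1: x' = x̄ + K·y = [-453/158, -116/79]
step 1: P' = (I − K·H)·P̄ = [393/158 75/79; 75/79 1406/79]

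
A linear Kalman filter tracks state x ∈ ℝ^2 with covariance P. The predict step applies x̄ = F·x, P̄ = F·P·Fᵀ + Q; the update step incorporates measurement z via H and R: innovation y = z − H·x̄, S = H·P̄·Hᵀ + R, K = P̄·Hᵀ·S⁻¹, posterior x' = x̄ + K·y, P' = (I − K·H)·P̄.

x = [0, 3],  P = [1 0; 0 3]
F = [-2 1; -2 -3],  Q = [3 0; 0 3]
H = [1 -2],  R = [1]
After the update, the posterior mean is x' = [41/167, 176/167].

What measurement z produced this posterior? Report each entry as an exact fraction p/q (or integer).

x̄ = F·x = [3, -9]
P̄ = F·P·Fᵀ + Q = [10 -5; -5 34]
S = H·P̄·Hᵀ + R = [167]
K = P̄·Hᵀ·S⁻¹ = [20/167; -73/167]
x' − x̄ = [-460/167, 1679/167] = K·y
y = (KᵀK)⁻¹·Kᵀ·(x' − x̄) = [-23]
z = y + H·x̄ = [-23] + [21] = [-2]

z = [-2]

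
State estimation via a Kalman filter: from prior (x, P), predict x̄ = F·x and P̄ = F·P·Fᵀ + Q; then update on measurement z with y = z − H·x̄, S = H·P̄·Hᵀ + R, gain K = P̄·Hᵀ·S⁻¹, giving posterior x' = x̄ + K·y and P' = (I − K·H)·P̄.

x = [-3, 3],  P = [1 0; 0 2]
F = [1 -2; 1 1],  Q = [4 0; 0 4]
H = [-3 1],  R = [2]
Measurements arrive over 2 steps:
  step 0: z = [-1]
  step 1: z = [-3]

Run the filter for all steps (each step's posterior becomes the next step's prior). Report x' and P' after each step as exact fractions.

step 0: x' = [-5/6, -28/9], P' = [3/4 5/3; 5/3 47/9]
step 1: x' = [165/208, -157/208], P' = [5807/9152 12505/9152; 12505/9152 40927/9152]

step 0: x̄ = F·x = [-9, 0]
step 0: P̄ = F·P·Fᵀ + Q = [13 -3; -3 7]
step 0: y = z − H·x̄ = [-28]
step 0: S = H·P̄·Hᵀ + R = [144]
step 0: K = P̄·Hᵀ·S⁻¹ = [-7/24; 1/9]
step 0: x' = x̄ + K·y = [-5/6, -28/9]
step 0: P' = (I − K·H)·P̄ = [3/4 5/3; 5/3 47/9]
step 1: x̄ = F·x = [97/18, -71/18]
step 1: P̄ = F·P·Fᵀ + Q = [683/36 -409/36; -409/36 479/36]
step 1: y = z − H·x̄ = [154/9]
step 1: S = H·P̄·Hᵀ + R = [2288/9]
step 1: K = P̄·Hᵀ·S⁻¹ = [-1229/4576; 853/4576]
step 1: x' = x̄ + K·y = [165/208, -157/208]
step 1: P' = (I − K·H)·P̄ = [5807/9152 12505/9152; 12505/9152 40927/9152]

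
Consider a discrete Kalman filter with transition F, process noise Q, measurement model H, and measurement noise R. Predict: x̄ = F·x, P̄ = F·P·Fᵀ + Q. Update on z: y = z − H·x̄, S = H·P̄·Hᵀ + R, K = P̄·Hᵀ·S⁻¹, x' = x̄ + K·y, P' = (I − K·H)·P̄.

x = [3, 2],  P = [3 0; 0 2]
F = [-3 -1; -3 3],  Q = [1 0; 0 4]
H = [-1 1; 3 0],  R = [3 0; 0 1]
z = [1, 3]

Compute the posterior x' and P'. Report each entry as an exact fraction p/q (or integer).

x' = [9694/10111, 22580/10111]
P' = [1119/10111 1092/10111; 1092/10111 28959/10111]

x̄ = F·x = [-11, -3]
P̄ = F·P·Fᵀ + Q = [30 21; 21 49]
y = z − H·x̄ = [-7, 36]
S = H·P̄·Hᵀ + R = [40 -27; -27 271]
K = P̄·Hᵀ·S⁻¹ = [-9/10111 3357/10111; 9289/10111 3276/10111]
x' = x̄ + K·y = [9694/10111, 22580/10111]
P' = (I − K·H)·P̄ = [1119/10111 1092/10111; 1092/10111 28959/10111]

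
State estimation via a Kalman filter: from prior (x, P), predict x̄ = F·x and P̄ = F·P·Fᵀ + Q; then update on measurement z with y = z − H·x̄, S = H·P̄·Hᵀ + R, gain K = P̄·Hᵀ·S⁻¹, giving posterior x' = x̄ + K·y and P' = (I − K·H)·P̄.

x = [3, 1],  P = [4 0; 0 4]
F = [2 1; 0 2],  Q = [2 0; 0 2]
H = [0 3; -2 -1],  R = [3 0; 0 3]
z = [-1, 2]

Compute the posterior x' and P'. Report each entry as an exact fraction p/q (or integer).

x' = [-2303/4287, -1712/4287]
P' = [3386/4287 -640/4287; -640/4287 1382/4287]

x̄ = F·x = [7, 2]
P̄ = F·P·Fᵀ + Q = [22 8; 8 18]
y = z − H·x̄ = [-7, 18]
S = H·P̄·Hᵀ + R = [165 -102; -102 141]
K = P̄·Hᵀ·S⁻¹ = [-640/4287 -2044/4287; 1382/4287 -34/4287]
x' = x̄ + K·y = [-2303/4287, -1712/4287]
P' = (I − K·H)·P̄ = [3386/4287 -640/4287; -640/4287 1382/4287]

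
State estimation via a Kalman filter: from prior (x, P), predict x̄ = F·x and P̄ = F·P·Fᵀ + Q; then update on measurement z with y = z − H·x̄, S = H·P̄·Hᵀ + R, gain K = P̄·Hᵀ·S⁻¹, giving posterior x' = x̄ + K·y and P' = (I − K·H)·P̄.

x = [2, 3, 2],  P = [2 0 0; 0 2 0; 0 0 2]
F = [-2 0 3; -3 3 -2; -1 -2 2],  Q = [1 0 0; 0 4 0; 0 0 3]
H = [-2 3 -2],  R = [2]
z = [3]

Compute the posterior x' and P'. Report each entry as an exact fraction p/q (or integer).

x̄ = F·x = [2, -1, -4]
P̄ = F·P·Fᵀ + Q = [27 0 16; 0 48 -14; 16 -14 21]
y = z − H·x̄ = [2]
S = H·P̄·Hᵀ + R = [922]
K = P̄·Hᵀ·S⁻¹ = [-43/461; 86/461; -58/461]
x' = x̄ + K·y = [836/461, -289/461, -1960/461]
P' = (I − K·H)·P̄ = [8749/461 7396/461 2388/461; 7396/461 7336/461 3522/461; 2388/461 3522/461 2953/461]

x' = [836/461, -289/461, -1960/461]
P' = [8749/461 7396/461 2388/461; 7396/461 7336/461 3522/461; 2388/461 3522/461 2953/461]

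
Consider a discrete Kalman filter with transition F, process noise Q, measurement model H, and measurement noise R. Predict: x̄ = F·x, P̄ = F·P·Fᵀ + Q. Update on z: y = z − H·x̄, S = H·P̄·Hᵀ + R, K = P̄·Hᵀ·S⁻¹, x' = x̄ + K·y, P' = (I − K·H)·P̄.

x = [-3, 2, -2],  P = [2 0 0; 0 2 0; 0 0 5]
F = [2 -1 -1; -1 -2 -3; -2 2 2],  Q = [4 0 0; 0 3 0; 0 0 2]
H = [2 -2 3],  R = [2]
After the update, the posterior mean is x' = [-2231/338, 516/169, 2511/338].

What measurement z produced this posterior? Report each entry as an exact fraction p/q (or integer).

x̄ = F·x = [-6, 5, 6]
P̄ = F·P·Fᵀ + Q = [19 15 -22; 15 58 -34; -22 -34 38]
S = H·P̄·Hᵀ + R = [676]
K = P̄·Hᵀ·S⁻¹ = [-29/338; -47/169; 69/338]
x' − x̄ = [-203/338, -329/169, 483/338] = K·y
y = (KᵀK)⁻¹·Kᵀ·(x' − x̄) = [7]
z = y + H·x̄ = [7] + [-4] = [3]

z = [3]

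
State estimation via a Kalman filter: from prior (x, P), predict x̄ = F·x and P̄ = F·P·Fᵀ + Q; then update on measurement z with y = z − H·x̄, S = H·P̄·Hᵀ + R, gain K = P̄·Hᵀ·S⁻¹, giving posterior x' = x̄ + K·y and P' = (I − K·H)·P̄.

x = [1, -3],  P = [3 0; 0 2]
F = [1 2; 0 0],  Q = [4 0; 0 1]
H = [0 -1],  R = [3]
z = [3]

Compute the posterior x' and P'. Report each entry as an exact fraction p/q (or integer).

x̄ = F·x = [-5, 0]
P̄ = F·P·Fᵀ + Q = [15 0; 0 1]
y = z − H·x̄ = [3]
S = H·P̄·Hᵀ + R = [4]
K = P̄·Hᵀ·S⁻¹ = [0; -1/4]
x' = x̄ + K·y = [-5, -3/4]
P' = (I − K·H)·P̄ = [15 0; 0 3/4]

x' = [-5, -3/4]
P' = [15 0; 0 3/4]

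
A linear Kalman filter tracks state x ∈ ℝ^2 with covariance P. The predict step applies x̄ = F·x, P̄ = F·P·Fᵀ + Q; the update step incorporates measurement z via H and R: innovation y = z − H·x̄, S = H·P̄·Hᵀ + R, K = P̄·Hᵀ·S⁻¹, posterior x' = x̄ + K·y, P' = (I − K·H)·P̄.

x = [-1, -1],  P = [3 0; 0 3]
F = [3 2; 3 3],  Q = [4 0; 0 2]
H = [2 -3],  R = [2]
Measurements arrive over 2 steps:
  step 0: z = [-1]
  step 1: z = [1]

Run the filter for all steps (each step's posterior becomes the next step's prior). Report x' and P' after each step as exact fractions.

step 0: x̄ = F·x = [-5, -6]
step 0: P̄ = F·P·Fᵀ + Q = [43 45; 45 56]
step 0: y = z − H·x̄ = [-9]
step 0: S = H·P̄·Hᵀ + R = [138]
step 0: K = P̄·Hᵀ·S⁻¹ = [-49/138; -13/23]
step 0: x' = x̄ + K·y = [-83/46, -21/23]
step 0: P' = (I − K·H)·P̄ = [3533/138 398/23; 398/23 274/23]
step 1: x̄ = F·x = [-333/46, -375/46]
step 1: P̄ = F·P·Fᵀ + Q = [22527/46 25827/46; 25827/46 29951/46]
step 1: y = z − H·x̄ = [-413/46]
step 1: S = H·P̄·Hᵀ + R = [49835/46]
step 1: K = P̄·Hᵀ·S⁻¹ = [-32427/49835; -38199/49835]
step 1: x' = x̄ + K·y = [-69624/49835, -63303/49835]
step 1: P' = (I − K·H)·P̄ = [1546146/49835 1052382/49835; 1052382/49835 727054/49835]

step 0: x' = [-83/46, -21/23], P' = [3533/138 398/23; 398/23 274/23]
step 1: x' = [-69624/49835, -63303/49835], P' = [1546146/49835 1052382/49835; 1052382/49835 727054/49835]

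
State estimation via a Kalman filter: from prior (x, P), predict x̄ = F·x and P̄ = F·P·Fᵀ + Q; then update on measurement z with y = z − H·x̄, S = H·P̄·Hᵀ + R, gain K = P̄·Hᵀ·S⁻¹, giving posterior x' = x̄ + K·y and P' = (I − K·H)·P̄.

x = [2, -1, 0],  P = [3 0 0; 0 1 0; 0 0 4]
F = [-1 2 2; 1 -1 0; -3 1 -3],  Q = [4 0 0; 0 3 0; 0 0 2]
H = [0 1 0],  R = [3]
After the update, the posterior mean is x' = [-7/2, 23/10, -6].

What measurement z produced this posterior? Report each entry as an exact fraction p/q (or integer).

x̄ = F·x = [-4, 3, -7]
P̄ = F·P·Fᵀ + Q = [27 -5 -13; -5 7 -10; -13 -10 66]
S = H·P̄·Hᵀ + R = [10]
K = P̄·Hᵀ·S⁻¹ = [-1/2; 7/10; -1]
x' − x̄ = [1/2, -7/10, 1] = K·y
y = (KᵀK)⁻¹·Kᵀ·(x' − x̄) = [-1]
z = y + H·x̄ = [-1] + [3] = [2]

z = [2]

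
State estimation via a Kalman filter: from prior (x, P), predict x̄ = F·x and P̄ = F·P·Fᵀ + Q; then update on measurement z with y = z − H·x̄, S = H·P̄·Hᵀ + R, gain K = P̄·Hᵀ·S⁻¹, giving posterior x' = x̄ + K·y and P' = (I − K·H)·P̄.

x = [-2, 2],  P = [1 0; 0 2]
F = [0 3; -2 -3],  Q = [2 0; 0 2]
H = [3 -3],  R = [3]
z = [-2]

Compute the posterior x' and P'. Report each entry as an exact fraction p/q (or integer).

x' = [458/241, 610/241]
P' = [488/241 450/241; 450/241 492/241]

x̄ = F·x = [6, -2]
P̄ = F·P·Fᵀ + Q = [20 -18; -18 24]
y = z − H·x̄ = [-26]
S = H·P̄·Hᵀ + R = [723]
K = P̄·Hᵀ·S⁻¹ = [38/241; -42/241]
x' = x̄ + K·y = [458/241, 610/241]
P' = (I − K·H)·P̄ = [488/241 450/241; 450/241 492/241]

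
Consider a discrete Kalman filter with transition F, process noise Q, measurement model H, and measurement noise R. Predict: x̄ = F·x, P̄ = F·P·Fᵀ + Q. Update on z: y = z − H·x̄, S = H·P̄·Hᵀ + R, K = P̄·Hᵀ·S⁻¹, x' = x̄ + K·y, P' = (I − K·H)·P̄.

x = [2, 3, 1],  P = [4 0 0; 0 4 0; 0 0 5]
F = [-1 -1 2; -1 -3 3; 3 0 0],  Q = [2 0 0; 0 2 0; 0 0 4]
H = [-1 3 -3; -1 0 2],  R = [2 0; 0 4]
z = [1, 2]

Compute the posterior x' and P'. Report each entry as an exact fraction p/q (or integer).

x' = [93468/32891, 116669/32891, 75904/32891]
P' = [316212/32891 273236/32891 163992/32891; 273236/32891 273286/32891 172040/32891; 163992/32891 172040/32891 115744/32891]

x̄ = F·x = [-3, -8, 6]
P̄ = F·P·Fᵀ + Q = [30 46 -12; 46 87 -12; -12 -12 40]
y = z − H·x̄ = [40, -13]
S = H·P̄·Hᵀ + R = [1043 -432; -432 242]
K = P̄·Hᵀ·S⁻¹ = [5760/32891 2943/32891; 15251/32891 17711/32891; 2448/32891 16874/32891]
x' = x̄ + K·y = [93468/32891, 116669/32891, 75904/32891]
P' = (I − K·H)·P̄ = [316212/32891 273236/32891 163992/32891; 273236/32891 273286/32891 172040/32891; 163992/32891 172040/32891 115744/32891]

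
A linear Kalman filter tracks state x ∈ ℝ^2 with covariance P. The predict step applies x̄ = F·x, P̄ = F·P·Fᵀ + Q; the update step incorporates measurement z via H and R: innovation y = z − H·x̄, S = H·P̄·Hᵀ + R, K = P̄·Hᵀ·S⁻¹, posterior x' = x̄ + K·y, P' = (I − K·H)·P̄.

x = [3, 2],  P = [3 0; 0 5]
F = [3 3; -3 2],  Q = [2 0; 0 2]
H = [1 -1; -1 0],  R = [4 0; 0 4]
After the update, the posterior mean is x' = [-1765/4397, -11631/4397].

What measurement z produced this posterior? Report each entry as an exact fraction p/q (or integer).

z = [2, 1]

x̄ = F·x = [15, -5]
P̄ = F·P·Fᵀ + Q = [74 3; 3 49]
S = H·P̄·Hᵀ + R = [121 -71; -71 78]
K = P̄·Hᵀ·S⁻¹ = [284/4397 -3913/4397; -3801/4397 -3629/4397]
x' − x̄ = [-67720/4397, 10354/4397] = K·y
y = (KᵀK)⁻¹·Kᵀ·(x' − x̄) = [-18, 16]
z = y + H·x̄ = [-18, 16] + [20, -15] = [2, 1]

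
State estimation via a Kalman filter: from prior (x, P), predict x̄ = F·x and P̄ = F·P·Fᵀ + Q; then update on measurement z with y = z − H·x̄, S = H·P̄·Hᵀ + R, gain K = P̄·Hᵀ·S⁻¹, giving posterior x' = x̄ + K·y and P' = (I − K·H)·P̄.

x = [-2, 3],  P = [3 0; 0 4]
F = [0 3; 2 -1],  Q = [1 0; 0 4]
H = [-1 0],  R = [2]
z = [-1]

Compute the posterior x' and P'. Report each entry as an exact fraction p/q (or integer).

x' = [55/39, -59/13]
P' = [74/39 -8/13; -8/13 212/13]

x̄ = F·x = [9, -7]
P̄ = F·P·Fᵀ + Q = [37 -12; -12 20]
y = z − H·x̄ = [8]
S = H·P̄·Hᵀ + R = [39]
K = P̄·Hᵀ·S⁻¹ = [-37/39; 4/13]
x' = x̄ + K·y = [55/39, -59/13]
P' = (I − K·H)·P̄ = [74/39 -8/13; -8/13 212/13]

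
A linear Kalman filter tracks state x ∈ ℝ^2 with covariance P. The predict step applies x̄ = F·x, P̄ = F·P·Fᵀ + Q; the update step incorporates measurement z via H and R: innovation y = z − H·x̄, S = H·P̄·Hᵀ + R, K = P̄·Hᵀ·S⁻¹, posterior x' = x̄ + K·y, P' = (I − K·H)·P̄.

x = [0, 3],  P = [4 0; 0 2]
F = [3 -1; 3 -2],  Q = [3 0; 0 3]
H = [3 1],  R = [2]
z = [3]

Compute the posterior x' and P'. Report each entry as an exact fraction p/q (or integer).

x' = [480/329, -471/329]
P' = [409/658 -901/658; -901/658 3037/658]

x̄ = F·x = [-3, -6]
P̄ = F·P·Fᵀ + Q = [41 40; 40 47]
y = z − H·x̄ = [18]
S = H·P̄·Hᵀ + R = [658]
K = P̄·Hᵀ·S⁻¹ = [163/658; 167/658]
x' = x̄ + K·y = [480/329, -471/329]
P' = (I − K·H)·P̄ = [409/658 -901/658; -901/658 3037/658]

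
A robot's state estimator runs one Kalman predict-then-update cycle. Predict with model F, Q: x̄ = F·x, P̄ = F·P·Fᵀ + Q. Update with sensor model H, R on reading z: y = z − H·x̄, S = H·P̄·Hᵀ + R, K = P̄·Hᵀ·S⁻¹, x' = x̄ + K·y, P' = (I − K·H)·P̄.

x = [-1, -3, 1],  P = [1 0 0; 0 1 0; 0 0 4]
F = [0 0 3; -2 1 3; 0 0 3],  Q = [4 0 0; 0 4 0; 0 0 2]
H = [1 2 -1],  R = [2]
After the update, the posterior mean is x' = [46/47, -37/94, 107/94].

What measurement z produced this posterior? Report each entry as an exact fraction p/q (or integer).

x̄ = F·x = [3, 2, 3]
P̄ = F·P·Fᵀ + Q = [40 36 36; 36 45 36; 36 36 38]
S = H·P̄·Hᵀ + R = [188]
K = P̄·Hᵀ·S⁻¹ = [19/47; 45/94; 35/94]
x' − x̄ = [-95/47, -225/94, -175/94] = K·y
y = (KᵀK)⁻¹·Kᵀ·(x' − x̄) = [-5]
z = y + H·x̄ = [-5] + [4] = [-1]

z = [-1]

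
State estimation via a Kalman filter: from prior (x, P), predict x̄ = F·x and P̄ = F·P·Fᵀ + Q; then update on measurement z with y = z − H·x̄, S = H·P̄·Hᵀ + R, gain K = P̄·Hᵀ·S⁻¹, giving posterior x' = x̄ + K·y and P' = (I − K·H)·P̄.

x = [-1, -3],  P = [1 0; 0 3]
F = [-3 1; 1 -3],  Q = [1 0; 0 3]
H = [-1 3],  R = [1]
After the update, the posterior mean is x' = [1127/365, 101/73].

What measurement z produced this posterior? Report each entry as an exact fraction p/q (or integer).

z = [1]

x̄ = F·x = [0, 8]
P̄ = F·P·Fᵀ + Q = [13 -12; -12 31]
S = H·P̄·Hᵀ + R = [365]
K = P̄·Hᵀ·S⁻¹ = [-49/365; 21/73]
x' − x̄ = [1127/365, -483/73] = K·y
y = (KᵀK)⁻¹·Kᵀ·(x' − x̄) = [-23]
z = y + H·x̄ = [-23] + [24] = [1]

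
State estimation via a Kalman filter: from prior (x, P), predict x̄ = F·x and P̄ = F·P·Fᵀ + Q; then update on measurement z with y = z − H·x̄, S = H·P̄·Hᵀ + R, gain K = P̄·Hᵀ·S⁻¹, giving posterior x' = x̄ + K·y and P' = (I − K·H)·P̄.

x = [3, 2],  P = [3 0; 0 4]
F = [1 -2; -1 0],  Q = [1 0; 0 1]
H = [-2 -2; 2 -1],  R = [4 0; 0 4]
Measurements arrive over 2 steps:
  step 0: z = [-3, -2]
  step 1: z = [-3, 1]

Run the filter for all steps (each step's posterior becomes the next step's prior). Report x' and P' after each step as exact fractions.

step 0: x' = [-67/1622, 601/811], P' = [435/811 -154/811; -154/811 584/811]
step 1: x' = [20258/30669, 10367/30669], P' = [45637/92007 -14510/92007; -14510/92007 51136/92007]

step 0: x̄ = F·x = [-1, -3]
step 0: P̄ = F·P·Fᵀ + Q = [20 -3; -3 4]
step 0: y = z − H·x̄ = [-11, -3]
step 0: S = H·P̄·Hᵀ + R = [76 -66; -66 100]
step 0: K = P̄·Hᵀ·S⁻¹ = [-281/1622 256/811; -215/811 -223/811]
step 0: x' = x̄ + K·y = [-67/1622, 601/811]
step 0: P' = (I − K·H)·P̄ = [435/811 -154/811; -154/811 584/811]
step 1: x̄ = F·x = [-2471/1622, 67/1622]
step 1: P̄ = F·P·Fᵀ + Q = [4198/811 -743/811; -743/811 1246/811]
step 1: y = z − H·x̄ = [-4837/811, 6631/1622]
step 1: S = H·P̄·Hᵀ + R = [19076/811 -12814/811; -12814/811 24254/811]
step 1: K = P̄·Hᵀ·S⁻¹ = [-31127/184014 26446/92007; -18313/92007 -20039/92007]
step 1: x' = x̄ + K·y = [20258/30669, 10367/30669]
step 1: P' = (I − K·H)·P̄ = [45637/92007 -14510/92007; -14510/92007 51136/92007]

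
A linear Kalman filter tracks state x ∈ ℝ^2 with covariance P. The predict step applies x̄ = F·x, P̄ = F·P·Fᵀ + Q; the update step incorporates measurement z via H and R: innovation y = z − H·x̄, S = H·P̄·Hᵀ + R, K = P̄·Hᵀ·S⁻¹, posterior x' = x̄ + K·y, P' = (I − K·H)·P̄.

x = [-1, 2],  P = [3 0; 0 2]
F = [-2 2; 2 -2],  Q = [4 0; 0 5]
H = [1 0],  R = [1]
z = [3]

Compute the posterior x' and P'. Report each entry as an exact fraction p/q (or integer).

x' = [78/25, -18/5]
P' = [24/25 -4/5; -4/5 9]

x̄ = F·x = [6, -6]
P̄ = F·P·Fᵀ + Q = [24 -20; -20 25]
y = z − H·x̄ = [-3]
S = H·P̄·Hᵀ + R = [25]
K = P̄·Hᵀ·S⁻¹ = [24/25; -4/5]
x' = x̄ + K·y = [78/25, -18/5]
P' = (I − K·H)·P̄ = [24/25 -4/5; -4/5 9]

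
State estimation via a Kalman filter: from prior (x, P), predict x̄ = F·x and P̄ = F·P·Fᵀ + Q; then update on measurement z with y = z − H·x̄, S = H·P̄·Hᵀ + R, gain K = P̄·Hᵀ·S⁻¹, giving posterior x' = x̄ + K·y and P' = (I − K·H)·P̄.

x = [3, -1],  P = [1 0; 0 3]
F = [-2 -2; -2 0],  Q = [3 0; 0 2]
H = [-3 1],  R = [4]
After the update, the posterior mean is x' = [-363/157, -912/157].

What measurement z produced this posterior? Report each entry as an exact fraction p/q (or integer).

x̄ = F·x = [-4, -6]
P̄ = F·P·Fᵀ + Q = [19 4; 4 6]
S = H·P̄·Hᵀ + R = [157]
K = P̄·Hᵀ·S⁻¹ = [-53/157; -6/157]
x' − x̄ = [265/157, 30/157] = K·y
y = (KᵀK)⁻¹·Kᵀ·(x' − x̄) = [-5]
z = y + H·x̄ = [-5] + [6] = [1]

z = [1]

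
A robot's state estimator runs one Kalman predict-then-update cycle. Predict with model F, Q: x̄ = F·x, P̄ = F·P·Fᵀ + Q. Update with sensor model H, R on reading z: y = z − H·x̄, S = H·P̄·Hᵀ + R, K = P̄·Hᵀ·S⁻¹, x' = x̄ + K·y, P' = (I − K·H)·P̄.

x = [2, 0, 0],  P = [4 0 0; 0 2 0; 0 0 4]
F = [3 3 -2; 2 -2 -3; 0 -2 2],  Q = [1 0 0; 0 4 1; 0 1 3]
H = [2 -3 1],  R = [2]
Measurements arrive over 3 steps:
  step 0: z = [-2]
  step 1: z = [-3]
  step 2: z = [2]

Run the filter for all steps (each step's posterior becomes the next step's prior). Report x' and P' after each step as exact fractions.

step 0: x' = [866/145, 134/29, -32/435], P' = [10283/145 1098/29 -4092/145; 1098/29 641/29 -291/29; -4092/145 -291/29 11489/435]
step 1: x' = [12152781/930326, 3521101/465163, -2963786/465163], P' = [1640567195/930326 440713924/465163 -318065010/465163; 440713924/465163 237073819/465163 -170295149/465163; -318065010/465163 -170295149/465163 125186929/465163]
step 2: x' = [107856647635/6018361918, 25422636743/3009180959, -25556841306/3009180959], P' = [6077766415964/3009180959 3270709636621/3009180959 -2331671636814/3009180959; 3270709636621/3009180959 1761992861121/3009180959 -1250961853665/3009180959; -2331671636814/3009180959 -1250961853665/3009180959 906447082365/3009180959]

step 0: x̄ = F·x = [6, 4, 0]
step 0: P̄ = F·P·Fᵀ + Q = [71 36 -28; 36 64 -15; -28 -15 27]
step 0: y = z − H·x̄ = [-2]
step 0: S = H·P̄·Hᵀ + R = [435]
step 0: K = P̄·Hᵀ·S⁻¹ = [2/145; -9/29; 16/435]
step 0: x' = x̄ + K·y = [866/145, 134/29, -32/435]
step 0: P' = (I − K·H)·P̄ = [10283/145 1098/29 -4092/145; 1098/29 641/29 -291/29; -4092/145 -291/29 11489/435]
step 1: x̄ = F·x = [13888/435, 424/145, -4084/435]
step 1: P̄ = F·P·Fᵀ + Q = [906719/435 125917/145 -319772/435; 125917/145 76723/145 -51251/145; -319772/435 -51251/145 120641/435]
step 1: y = z − H·x̄ = [-21181/435]
step 1: S = H·P̄·Hᵀ + R = [930326/435]
step 1: K = P̄·Hᵀ·S⁻¹ = [360413/930326; -44379/465163; -28822/465163]
step 1: x' = x̄ + K·y = [12152781/930326, 3521101/465163, -2963786/465163]
step 1: P' = (I − K·H)·P̄ = [1640567195/930326 440713924/465163 -318065010/465163; 440713924/465163 237073819/465163 -170295149/465163; -318065010/465163 -170295149/465163 125186929/465163]
step 2: x̄ = F·x = [69440093/930326, 14001937/465163, -12969774/465163]
step 2: P̄ = F·P·Fᵀ + Q = [47621204335/930326 9236701120/465163 -8178815724/465163; 9236701120/465163 3605499619/465163 -3178067169/465163; -8178815724/465163 -3178067169/465163 2812799673/465163]
step 2: y = z − H·x̄ = [-13534182/465163]
step 2: S = H·P̄·Hᵀ + R = [6018361918/465163]
step 2: K = P̄·Hᵀ·S⁻¹ = [11732285251/6018361918; 2239418107/3009180959; -2005315134/3009180959]
step 2: x' = x̄ + K·y = [107856647635/6018361918, 25422636743/3009180959, -25556841306/3009180959]
step 2: P' = (I − K·H)·P̄ = [6077766415964/3009180959 3270709636621/3009180959 -2331671636814/3009180959; 3270709636621/3009180959 1761992861121/3009180959 -1250961853665/3009180959; -2331671636814/3009180959 -1250961853665/3009180959 906447082365/3009180959]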